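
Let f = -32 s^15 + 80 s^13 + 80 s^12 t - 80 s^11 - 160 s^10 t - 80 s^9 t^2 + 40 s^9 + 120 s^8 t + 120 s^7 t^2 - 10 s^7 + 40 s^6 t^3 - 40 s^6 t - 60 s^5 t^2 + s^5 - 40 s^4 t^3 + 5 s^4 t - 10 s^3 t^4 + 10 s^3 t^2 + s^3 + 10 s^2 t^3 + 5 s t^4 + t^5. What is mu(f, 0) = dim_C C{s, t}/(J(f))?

8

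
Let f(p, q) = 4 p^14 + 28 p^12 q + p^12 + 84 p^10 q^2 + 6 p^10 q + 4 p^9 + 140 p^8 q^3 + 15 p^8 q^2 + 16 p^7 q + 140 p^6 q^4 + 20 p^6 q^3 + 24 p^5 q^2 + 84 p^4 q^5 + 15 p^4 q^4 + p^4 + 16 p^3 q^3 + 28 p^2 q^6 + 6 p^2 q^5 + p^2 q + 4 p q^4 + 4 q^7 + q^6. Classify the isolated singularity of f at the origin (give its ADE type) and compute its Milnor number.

Type D_{7}, Milnor number mu = 7.

The Hessian of f at 0 has rank 0. Corank 2; j^3 = p^2*q has shape L^2 M (L != M), so D-series; mu = 7 gives D_7.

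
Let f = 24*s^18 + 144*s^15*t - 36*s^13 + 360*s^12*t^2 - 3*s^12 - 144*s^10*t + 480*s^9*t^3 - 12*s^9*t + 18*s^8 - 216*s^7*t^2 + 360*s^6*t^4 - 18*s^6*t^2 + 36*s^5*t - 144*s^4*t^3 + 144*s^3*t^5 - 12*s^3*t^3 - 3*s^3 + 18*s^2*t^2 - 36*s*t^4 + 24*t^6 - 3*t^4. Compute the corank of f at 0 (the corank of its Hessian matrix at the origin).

2

Hessian at 0 has rank 0.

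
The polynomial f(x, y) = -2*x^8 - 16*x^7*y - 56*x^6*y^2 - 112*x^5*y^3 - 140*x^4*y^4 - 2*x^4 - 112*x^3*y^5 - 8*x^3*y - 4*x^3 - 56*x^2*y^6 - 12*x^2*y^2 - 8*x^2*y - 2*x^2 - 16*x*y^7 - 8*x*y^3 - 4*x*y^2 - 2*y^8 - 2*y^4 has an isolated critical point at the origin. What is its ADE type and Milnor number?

Type A7, Milnor number mu = 7.

The Hessian of f at 0 has rank 1. Corank 1: A-series; mu = 7 gives A_7.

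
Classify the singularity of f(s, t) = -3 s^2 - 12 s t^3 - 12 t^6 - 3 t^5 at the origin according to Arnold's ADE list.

A_4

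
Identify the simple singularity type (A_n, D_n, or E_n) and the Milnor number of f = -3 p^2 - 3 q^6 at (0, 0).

The Hessian of f at 0 has rank 1. Corank 1: A-series; mu = 5 gives A_5.

Type A_{5}, Milnor number mu = 5.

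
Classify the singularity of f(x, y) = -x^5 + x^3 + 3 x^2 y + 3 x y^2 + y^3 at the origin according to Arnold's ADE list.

E_8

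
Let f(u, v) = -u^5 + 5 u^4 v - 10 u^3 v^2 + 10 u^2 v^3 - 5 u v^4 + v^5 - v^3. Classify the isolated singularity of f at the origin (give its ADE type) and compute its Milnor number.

Type E_8, Milnor number mu = 8.

The Hessian of f at 0 has rank 0. Corank 2; j^3 = -v^3 is a perfect cube, so E-series; the 5-jet and mu = 8 give E_8.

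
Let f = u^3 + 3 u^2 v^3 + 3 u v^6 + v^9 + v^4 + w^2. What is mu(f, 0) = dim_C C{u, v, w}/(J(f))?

6

The Hessian of f at 0 has rank 1. Corank 2; j^3 = u^3 is a perfect cube, so E-series; the 4-jet and mu = 6 give E_6.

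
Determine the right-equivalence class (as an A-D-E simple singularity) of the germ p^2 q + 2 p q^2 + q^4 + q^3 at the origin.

The Hessian of f at 0 is [[0, 0], [0, 0]] with rank 0, so corank 2. A Groebner basis of the Jacobian ideal J(f) in C{p,q} is {p^3 - p^2/4 + q^2/4, p^2/4 + q^3 - q^2/4, p*q + q^2}; counting standard monomials gives mu = 5. Corank 2; j^3 = q*(p + q)^2 has shape L^2 M (L != M), so D-series; mu = 5 gives D_5.

D_5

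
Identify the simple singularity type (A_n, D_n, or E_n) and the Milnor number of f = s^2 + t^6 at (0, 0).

Type A5, Milnor number mu = 5.

The Hessian of f at 0 has rank 1. Corank 1: A-series; mu = 5 gives A_5.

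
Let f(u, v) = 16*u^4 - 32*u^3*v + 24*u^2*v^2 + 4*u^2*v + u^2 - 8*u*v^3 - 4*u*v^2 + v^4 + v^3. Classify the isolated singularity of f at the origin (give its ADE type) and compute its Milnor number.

Type A2, Milnor number mu = 2.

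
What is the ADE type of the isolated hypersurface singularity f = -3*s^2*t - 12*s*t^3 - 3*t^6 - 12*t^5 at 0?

The Hessian of f at 0 has rank 0. Corank 2; j^3 = -3*s^2*t has shape L^2 M (L != M), so D-series; mu = 7 gives D_7.

D_{7}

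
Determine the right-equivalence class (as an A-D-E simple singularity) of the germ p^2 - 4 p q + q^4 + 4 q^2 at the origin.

A_{3}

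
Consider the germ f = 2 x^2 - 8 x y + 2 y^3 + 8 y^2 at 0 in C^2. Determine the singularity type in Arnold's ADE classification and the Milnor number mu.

Type A_2, Milnor number mu = 2.

The Hessian of f at 0 is [[4, -8], [-8, 16]] with rank 1, so corank 1. A Groebner basis of the Jacobian ideal J(f) in C{x,y} is {y^2, x - 2*y}; counting standard monomials gives mu = 2. Corank 1: A-series; mu = 2 gives A_2.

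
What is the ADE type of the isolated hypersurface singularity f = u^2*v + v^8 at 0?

The Hessian of f at 0 has rank 0. Corank 2; j^3 = u^2*v has shape L^2 M (L != M), so D-series; mu = 9 gives D_9.

D_{9}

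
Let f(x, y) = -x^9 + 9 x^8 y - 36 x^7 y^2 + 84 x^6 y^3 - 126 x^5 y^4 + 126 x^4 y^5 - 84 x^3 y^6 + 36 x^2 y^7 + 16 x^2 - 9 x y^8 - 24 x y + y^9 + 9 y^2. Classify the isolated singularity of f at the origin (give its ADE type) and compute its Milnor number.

The Hessian of f at 0 is [[32, -24], [-24, 18]] with rank 1, so corank 1. A Groebner basis of the Jacobian ideal J(f) in C{x,y} is {y^8, x - 3*y/4}; counting standard monomials gives mu = 8. Corank 1: A-series; mu = 8 gives A_8.

Type A8, Milnor number mu = 8.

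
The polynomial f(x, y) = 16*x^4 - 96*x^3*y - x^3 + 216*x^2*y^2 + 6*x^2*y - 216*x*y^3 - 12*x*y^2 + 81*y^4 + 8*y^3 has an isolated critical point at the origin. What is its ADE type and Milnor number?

The Hessian of f at 0 is [[0, 0], [0, 0]] with rank 0, so corank 2. A Groebner basis of the Jacobian ideal J(f) in C{x,y} is {y^4, x*y^2 - 11*y^3/6, x^2 - 4*x*y + 4*y^2}; counting standard monomials gives mu = 6. Corank 2; j^3 = -(x - 2*y)^3 is a perfect cube, so E-series; the 4-jet and mu = 6 give E_6.

Type E_6, Milnor number mu = 6.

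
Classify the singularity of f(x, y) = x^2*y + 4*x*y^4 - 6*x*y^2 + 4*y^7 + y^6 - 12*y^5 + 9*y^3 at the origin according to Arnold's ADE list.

D_7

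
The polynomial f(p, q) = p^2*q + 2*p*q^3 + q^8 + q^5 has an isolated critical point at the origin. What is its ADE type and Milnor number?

Type D9, Milnor number mu = 9.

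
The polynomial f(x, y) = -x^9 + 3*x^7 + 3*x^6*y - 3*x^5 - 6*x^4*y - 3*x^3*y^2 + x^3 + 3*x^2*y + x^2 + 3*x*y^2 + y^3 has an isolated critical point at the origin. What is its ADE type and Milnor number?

Type A2, Milnor number mu = 2.

The Hessian of f at 0 is [[2, 0], [0, 0]] with rank 1, so corank 1. A Groebner basis of the Jacobian ideal J(f) in C{x,y} is {y^2, x}; counting standard monomials gives mu = 2. Corank 1: A-series; mu = 2 gives A_2.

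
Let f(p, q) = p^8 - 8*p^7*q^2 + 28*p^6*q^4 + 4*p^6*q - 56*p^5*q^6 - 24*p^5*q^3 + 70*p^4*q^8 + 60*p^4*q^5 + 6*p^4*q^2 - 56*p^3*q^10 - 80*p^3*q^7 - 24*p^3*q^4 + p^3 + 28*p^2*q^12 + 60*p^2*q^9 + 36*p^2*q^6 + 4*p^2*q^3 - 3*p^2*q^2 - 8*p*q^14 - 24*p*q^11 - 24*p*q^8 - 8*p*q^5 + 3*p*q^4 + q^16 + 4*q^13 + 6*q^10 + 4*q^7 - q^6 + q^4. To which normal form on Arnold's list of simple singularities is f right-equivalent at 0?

The Hessian of f at 0 has rank 0. Corank 2; j^3 = p^3 is a perfect cube, so E-series; the 4-jet and mu = 6 give E_6.

E_6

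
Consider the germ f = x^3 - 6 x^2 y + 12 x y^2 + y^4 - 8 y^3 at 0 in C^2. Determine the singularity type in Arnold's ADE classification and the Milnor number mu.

Type E6, Milnor number mu = 6.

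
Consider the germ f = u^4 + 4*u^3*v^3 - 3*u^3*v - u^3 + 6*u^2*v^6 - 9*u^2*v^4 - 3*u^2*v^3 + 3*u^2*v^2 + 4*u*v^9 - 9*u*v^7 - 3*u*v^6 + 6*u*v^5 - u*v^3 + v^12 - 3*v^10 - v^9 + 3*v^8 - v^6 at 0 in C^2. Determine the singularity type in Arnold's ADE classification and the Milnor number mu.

Type E_7, Milnor number mu = 7.

The Hessian of f at 0 is [[0, 0], [0, 0]] with rank 0, so corank 2. A Groebner basis of the Jacobian ideal J(f) in C{u,v} is {3*u^2 + v^4 + v^3, u^3, u^2*v - u^2 - v^3/3, -2*u^2 + u*v^2 - 2*v^3/3}; counting standard monomials gives mu = 7. Corank 2; j^3 = -u^3 is a perfect cube, so E-series; the 4-jet and mu = 7 give E_7.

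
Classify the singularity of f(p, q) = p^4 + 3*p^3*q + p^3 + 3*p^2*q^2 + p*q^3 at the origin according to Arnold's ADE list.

The Hessian of f at 0 has rank 0. Corank 2; j^3 = p^3 is a perfect cube, so E-series; the 4-jet and mu = 7 give E_7.

E_7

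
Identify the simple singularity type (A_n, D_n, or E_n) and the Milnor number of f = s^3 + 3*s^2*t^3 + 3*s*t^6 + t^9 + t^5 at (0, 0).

The Hessian of f at 0 has rank 0. Corank 2; j^3 = s^3 is a perfect cube, so E-series; the 5-jet and mu = 8 give E_8.

Type E8, Milnor number mu = 8.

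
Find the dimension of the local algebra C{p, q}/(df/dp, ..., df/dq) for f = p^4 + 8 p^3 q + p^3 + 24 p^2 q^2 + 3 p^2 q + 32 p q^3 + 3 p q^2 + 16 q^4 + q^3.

6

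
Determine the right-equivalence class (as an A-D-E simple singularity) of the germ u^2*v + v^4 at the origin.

D5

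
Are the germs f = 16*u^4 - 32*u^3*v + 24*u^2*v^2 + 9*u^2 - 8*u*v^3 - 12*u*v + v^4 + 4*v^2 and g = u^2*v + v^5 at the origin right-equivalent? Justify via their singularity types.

The Hessian of f at 0 is [[18, -12], [-12, 8]] with rank 1, so corank 1. A Groebner basis of the Jacobian ideal J(f) in C{u,v} is {v^3, u - 2*v/3}; counting standard monomials gives mu = 3. Corank 1: A-series; mu = 3 gives A_3. The Hessian of g at 0 is [[0, 0], [0, 0]] with rank 0, so corank 2. A Groebner basis of the Jacobian ideal J(g) in C{u,v} is {u^2/5 + v^4, u^3, u*v}; counting standard monomials gives mu = 6. Corank 2; j^3 = u^2*v has shape L^2 M (L != M), so D-series; mu = 6 gives D_6. f is A_3 but g is D_6, hence not right-equivalent.

No.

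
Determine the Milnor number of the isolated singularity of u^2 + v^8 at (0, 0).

7

The Hessian of f at 0 has rank 1. Corank 1: A-series; mu = 7 gives A_7.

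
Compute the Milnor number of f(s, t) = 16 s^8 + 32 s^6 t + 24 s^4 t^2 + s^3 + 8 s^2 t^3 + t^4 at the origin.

6

The Hessian of f at 0 is [[0, 0], [0, 0]] with rank 0, so corank 2. A Groebner basis of the Jacobian ideal J(f) in C{s,t} is {t^3, s^2}; counting standard monomials gives mu = 6. Corank 2; j^3 = s^3 is a perfect cube, so E-series; the 4-jet and mu = 6 give E_6.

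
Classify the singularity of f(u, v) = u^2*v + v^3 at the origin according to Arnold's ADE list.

The Hessian of f at 0 has rank 0. Corank 2; j^3 = v*(u^2 + v^2) splits into three distinct lines over C (the quadratic factor has nonzero discriminant), so D_4.

D_{4}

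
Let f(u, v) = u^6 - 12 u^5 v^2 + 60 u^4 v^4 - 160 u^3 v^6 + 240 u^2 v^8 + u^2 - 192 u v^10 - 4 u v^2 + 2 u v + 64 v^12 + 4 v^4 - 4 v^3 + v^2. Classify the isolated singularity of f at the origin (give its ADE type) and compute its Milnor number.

Type A_5, Milnor number mu = 5.

The Hessian of f at 0 has rank 1. Corank 1: A-series; mu = 5 gives A_5.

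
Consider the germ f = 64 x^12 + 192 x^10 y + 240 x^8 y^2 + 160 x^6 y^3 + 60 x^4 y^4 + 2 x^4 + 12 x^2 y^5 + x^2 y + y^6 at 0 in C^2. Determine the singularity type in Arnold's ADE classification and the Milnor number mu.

Type D7, Milnor number mu = 7.

The Hessian of f at 0 is [[0, 0], [0, 0]] with rank 0, so corank 2. A Groebner basis of the Jacobian ideal J(f) in C{x,y} is {x^2/6 + y^5, x^3, x*y}; counting standard monomials gives mu = 7. Corank 2; j^3 = x^2*y has shape L^2 M (L != M), so D-series; mu = 7 gives D_7.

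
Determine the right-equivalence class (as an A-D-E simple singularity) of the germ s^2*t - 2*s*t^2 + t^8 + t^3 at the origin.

The Hessian of f at 0 has rank 0. Corank 2; j^3 = t*(s - t)^2 has shape L^2 M (L != M), so D-series; mu = 9 gives D_9.

D9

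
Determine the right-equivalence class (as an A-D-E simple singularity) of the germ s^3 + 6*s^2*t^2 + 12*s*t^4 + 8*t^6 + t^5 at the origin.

E_8

The Hessian of f at 0 is [[0, 0], [0, 0]] with rank 0, so corank 2. A Groebner basis of the Jacobian ideal J(f) in C{s,t} is {t^4, s^3, s^2/4 + s*t^2}; counting standard monomials gives mu = 8. Corank 2; j^3 = s^3 is a perfect cube, so E-series; the 5-jet and mu = 8 give E_8.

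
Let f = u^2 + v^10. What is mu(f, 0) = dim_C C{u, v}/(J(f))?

9

The Hessian of f at 0 has rank 1. Corank 1: A-series; mu = 9 gives A_9.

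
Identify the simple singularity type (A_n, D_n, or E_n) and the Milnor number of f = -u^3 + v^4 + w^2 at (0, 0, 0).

Type E_{6}, Milnor number mu = 6.

The Hessian of f at 0 has rank 1. Corank 2; j^3 = -u^3 is a perfect cube, so E-series; the 4-jet and mu = 6 give E_6.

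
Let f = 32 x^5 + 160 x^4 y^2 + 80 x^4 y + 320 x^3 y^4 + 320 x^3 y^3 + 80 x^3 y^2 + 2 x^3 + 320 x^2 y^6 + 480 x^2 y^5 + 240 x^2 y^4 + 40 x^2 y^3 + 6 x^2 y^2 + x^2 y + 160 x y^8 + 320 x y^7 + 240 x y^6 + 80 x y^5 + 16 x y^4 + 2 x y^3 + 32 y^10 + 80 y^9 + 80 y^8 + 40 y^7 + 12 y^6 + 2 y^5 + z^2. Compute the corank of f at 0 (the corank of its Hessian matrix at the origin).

The Hessian at 0 is [[0, 0, 0], [0, 0, 0], [0, 0, 2]] of rank 1; hence corank 2.

2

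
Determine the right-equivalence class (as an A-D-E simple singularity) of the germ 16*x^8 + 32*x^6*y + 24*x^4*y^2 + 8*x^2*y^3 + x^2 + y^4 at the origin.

The Hessian of f at 0 has rank 1. Corank 1: A-series; mu = 3 gives A_3.

A_3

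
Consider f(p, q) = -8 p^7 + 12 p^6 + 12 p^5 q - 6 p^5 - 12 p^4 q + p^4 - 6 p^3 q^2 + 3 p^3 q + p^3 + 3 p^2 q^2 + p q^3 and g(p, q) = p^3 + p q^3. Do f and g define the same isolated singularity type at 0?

The Hessian of f at 0 is [[0, 0], [0, 0]] with rank 0, so corank 2. A Groebner basis of the Jacobian ideal J(f) in C{p,q} is {3*p^2 + q^4 + q^3, p^3, p^2*q - p^2 - q^3/3, 2*p^2 + p*q^2 + 2*q^3/3}; counting standard monomials gives mu = 7. Corank 2; j^3 = p^3 is a perfect cube, so E-series; the 4-jet and mu = 7 give E_7. The Hessian of g at 0 is [[0, 0], [0, 0]] with rank 0, so corank 2. A Groebner basis of the Jacobian ideal J(g) in C{p,q} is {p^3, p*q^2, 3*p^2 + q^3}; counting standard monomials gives mu = 7. Corank 2; j^3 = p^3 is a perfect cube, so E-series; the 4-jet and mu = 7 give E_7. Both have type E_7, hence right-equivalent.

Yes.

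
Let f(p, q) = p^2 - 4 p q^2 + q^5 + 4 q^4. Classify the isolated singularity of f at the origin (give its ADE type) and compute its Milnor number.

Type A4, Milnor number mu = 4.

The Hessian of f at 0 has rank 1. Corank 1: A-series; mu = 4 gives A_4.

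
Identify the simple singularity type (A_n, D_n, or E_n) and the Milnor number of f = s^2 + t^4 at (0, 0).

Type A_{3}, Milnor number mu = 3.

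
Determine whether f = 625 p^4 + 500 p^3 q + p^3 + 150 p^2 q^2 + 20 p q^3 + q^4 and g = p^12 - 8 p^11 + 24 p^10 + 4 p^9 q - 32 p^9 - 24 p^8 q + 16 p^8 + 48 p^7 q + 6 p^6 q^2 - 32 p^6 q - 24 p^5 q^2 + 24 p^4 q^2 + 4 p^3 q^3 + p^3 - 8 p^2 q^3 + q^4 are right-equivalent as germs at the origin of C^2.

The Hessian of f at 0 has rank 0. Corank 2; j^3 = p^3 is a perfect cube, so E-series; the 4-jet and mu = 6 give E_6. The Hessian of g at 0 has rank 0. Corank 2; j^3 = p^3 is a perfect cube, so E-series; the 4-jet and mu = 6 give E_6. Both have type E_6, hence right-equivalent.

Yes.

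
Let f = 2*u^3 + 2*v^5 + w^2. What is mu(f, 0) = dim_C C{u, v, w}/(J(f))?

The Hessian of f at 0 has rank 1. Corank 2; j^3 = 2*u^3 is a perfect cube, so E-series; the 5-jet and mu = 8 give E_8.

8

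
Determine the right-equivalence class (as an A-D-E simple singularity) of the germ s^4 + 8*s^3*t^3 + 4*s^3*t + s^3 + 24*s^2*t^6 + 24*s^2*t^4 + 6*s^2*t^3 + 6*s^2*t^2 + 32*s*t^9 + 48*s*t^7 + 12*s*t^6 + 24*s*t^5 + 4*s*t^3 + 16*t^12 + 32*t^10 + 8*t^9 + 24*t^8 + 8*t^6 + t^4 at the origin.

E_{6}

The Hessian of f at 0 is [[0, 0], [0, 0]] with rank 0, so corank 2. A Groebner basis of the Jacobian ideal J(f) in C{s,t} is {t^4, s*t^2 + t^3/3, s^2}; counting standard monomials gives mu = 6. Corank 2; j^3 = s^3 is a perfect cube, so E-series; the 4-jet and mu = 6 give E_6.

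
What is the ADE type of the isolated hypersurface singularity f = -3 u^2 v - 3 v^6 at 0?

D7

The Hessian of f at 0 has rank 0. Corank 2; j^3 = -3*u^2*v has shape L^2 M (L != M), so D-series; mu = 7 gives D_7.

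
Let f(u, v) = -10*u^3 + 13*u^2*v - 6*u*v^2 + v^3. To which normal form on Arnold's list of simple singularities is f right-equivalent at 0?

D_4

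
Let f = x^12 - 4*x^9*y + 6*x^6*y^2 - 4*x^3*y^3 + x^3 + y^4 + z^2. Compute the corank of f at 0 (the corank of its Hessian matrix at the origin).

2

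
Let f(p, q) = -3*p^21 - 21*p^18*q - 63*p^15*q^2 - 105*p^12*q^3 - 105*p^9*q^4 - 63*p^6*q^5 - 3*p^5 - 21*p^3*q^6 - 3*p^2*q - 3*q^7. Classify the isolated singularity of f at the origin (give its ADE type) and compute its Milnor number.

Type D8, Milnor number mu = 8.

The Hessian of f at 0 is [[0, 0], [0, 0]] with rank 0, so corank 2. A Groebner basis of the Jacobian ideal J(f) in C{p,q} is {p^2/7 + q^6, p^3, p*q}; counting standard monomials gives mu = 8. Corank 2; j^3 = -3*p^2*q has shape L^2 M (L != M), so D-series; mu = 8 gives D_8.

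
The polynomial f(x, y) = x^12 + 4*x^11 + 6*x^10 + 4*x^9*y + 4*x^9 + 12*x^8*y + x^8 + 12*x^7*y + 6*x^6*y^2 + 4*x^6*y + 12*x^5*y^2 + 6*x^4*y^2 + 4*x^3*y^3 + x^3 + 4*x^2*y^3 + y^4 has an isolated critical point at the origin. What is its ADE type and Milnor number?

Type E6, Milnor number mu = 6.

The Hessian of f at 0 has rank 0. Corank 2; j^3 = x^3 is a perfect cube, so E-series; the 4-jet and mu = 6 give E_6.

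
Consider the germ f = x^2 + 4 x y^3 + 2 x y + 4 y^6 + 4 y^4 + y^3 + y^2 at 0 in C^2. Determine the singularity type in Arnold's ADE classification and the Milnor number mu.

The Hessian of f at 0 has rank 1. Corank 1: A-series; mu = 2 gives A_2.

Type A_{2}, Milnor number mu = 2.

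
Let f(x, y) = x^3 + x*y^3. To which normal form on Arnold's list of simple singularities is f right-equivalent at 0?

E_{7}

The Hessian of f at 0 has rank 0. Corank 2; j^3 = x^3 is a perfect cube, so E-series; the 4-jet and mu = 7 give E_7.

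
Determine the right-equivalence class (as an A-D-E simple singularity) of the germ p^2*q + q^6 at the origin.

D_7

The Hessian of f at 0 is [[0, 0], [0, 0]] with rank 0, so corank 2. A Groebner basis of the Jacobian ideal J(f) in C{p,q} is {p^2/6 + q^5, p^3, p*q}; counting standard monomials gives mu = 7. Corank 2; j^3 = p^2*q has shape L^2 M (L != M), so D-series; mu = 7 gives D_7.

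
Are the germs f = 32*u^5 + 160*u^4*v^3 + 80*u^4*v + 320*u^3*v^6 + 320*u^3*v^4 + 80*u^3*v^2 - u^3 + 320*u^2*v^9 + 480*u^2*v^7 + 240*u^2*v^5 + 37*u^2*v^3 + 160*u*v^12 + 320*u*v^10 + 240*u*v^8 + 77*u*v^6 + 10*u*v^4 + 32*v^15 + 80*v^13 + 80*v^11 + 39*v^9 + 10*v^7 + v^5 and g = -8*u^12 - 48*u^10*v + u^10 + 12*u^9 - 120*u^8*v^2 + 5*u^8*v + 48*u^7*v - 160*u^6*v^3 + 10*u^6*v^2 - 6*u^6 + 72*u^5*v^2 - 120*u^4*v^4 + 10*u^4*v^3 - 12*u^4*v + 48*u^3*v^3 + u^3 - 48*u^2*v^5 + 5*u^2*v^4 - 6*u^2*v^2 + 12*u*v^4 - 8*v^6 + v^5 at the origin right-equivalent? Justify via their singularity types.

Yes.

The Hessian of f at 0 has rank 0. Corank 2; j^3 = -u^3 is a perfect cube, so E-series; the 5-jet and mu = 8 give E_8. The Hessian of g at 0 has rank 0. Corank 2; j^3 = u^3 is a perfect cube, so E-series; the 5-jet and mu = 8 give E_8. Both have type E_8, hence right-equivalent.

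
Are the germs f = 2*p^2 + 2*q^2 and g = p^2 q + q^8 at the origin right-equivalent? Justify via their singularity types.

No.

The Hessian of f at 0 has rank 2. Corank 0: nondegenerate Morse point, so A_1. The Hessian of g at 0 has rank 0. Corank 2; j^3 = p^2*q has shape L^2 M (L != M), so D-series; mu = 9 gives D_9. f is A_1 but g is D_9, hence not right-equivalent.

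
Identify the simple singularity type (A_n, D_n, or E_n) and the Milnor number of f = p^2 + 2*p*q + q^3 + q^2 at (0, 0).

Type A2, Milnor number mu = 2.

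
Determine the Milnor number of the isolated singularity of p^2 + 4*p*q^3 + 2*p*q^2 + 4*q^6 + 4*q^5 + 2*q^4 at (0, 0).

The Hessian of f at 0 has rank 1. Corank 1: A-series; mu = 3 gives A_3.

3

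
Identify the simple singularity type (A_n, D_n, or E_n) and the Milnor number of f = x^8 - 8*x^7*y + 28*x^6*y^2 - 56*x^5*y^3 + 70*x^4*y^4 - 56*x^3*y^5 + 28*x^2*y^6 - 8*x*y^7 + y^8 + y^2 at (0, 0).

The Hessian of f at 0 has rank 1. Corank 1: A-series; mu = 7 gives A_7.

Type A_7, Milnor number mu = 7.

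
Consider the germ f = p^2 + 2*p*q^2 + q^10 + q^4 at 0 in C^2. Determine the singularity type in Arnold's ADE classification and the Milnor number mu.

Type A9, Milnor number mu = 9.

The Hessian of f at 0 is [[2, 0], [0, 0]] with rank 1, so corank 1. A Groebner basis of the Jacobian ideal J(f) in C{p,q} is {p^5, p^4*q, p + q^2}; counting standard monomials gives mu = 9. Corank 1: A-series; mu = 9 gives A_9.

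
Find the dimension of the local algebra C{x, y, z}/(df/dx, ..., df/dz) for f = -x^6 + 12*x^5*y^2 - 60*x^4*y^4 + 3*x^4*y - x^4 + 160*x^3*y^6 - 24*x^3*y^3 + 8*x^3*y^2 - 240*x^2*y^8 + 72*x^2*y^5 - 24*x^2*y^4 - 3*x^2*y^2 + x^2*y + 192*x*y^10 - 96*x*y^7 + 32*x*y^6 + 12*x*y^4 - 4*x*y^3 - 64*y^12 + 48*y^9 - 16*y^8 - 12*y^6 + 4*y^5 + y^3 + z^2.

The Hessian of f at 0 is [[0, 0, 0], [0, 0, 0], [0, 0, 2]] with rank 1, so corank 2. A Groebner basis of the Jacobian ideal J(f) in C{x,y,z} is {y^3, x^2 + 3*y^2, x*y, z}; counting standard monomials gives mu = 4. Corank 2; j^3 = y*(x^2 + y^2) splits into three distinct lines over C (the quadratic factor has nonzero discriminant), so D_4.

4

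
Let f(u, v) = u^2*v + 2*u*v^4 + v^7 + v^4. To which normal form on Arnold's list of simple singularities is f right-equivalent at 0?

D5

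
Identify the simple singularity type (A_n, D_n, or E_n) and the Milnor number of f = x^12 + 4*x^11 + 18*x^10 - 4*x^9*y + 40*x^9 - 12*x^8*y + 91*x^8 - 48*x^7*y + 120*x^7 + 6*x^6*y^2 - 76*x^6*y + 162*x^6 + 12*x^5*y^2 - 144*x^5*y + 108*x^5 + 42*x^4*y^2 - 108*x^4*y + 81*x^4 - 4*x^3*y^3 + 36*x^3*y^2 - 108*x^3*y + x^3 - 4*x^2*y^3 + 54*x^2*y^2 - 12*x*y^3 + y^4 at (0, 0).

Type E_6, Milnor number mu = 6.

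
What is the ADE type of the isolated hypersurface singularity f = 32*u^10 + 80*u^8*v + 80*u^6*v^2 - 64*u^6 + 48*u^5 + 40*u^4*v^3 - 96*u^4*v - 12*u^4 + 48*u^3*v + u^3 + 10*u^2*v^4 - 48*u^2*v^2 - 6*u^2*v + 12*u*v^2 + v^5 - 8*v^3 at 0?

The Hessian of f at 0 has rank 0. Corank 2; j^3 = (u - 2*v)^3 is a perfect cube, so E-series; the 5-jet and mu = 8 give E_8.

E_8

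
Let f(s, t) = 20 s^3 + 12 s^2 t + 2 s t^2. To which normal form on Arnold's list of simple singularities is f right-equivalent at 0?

D4

The Hessian of f at 0 is [[0, 0], [0, 0]] with rank 0, so corank 2. A Groebner basis of the Jacobian ideal J(f) in C{s,t} is {t^3, s^2 - t^2/6, s*t + t^2/2}; counting standard monomials gives mu = 4. Corank 2; j^3 = 2*s*(10*s^2 + 6*s*t + t^2) splits into three distinct lines over C (the quadratic factor has nonzero discriminant), so D_4.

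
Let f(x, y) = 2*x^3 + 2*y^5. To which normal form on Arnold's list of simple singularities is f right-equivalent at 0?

The Hessian of f at 0 is [[0, 0], [0, 0]] with rank 0, so corank 2. A Groebner basis of the Jacobian ideal J(f) in C{x,y} is {y^4, x^2}; counting standard monomials gives mu = 8. Corank 2; j^3 = 2*x^3 is a perfect cube, so E-series; the 5-jet and mu = 8 give E_8.

E_{8}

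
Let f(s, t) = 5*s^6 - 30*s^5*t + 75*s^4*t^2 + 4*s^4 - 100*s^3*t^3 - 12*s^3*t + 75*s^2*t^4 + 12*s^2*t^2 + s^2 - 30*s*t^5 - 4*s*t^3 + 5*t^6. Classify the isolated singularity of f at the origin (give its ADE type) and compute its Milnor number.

Type A_{5}, Milnor number mu = 5.

The Hessian of f at 0 is [[2, 0], [0, 0]] with rank 1, so corank 1. A Groebner basis of the Jacobian ideal J(f) in C{s,t} is {s*t^2, -s/2 + t^3, s^2}; counting standard monomials gives mu = 5. Corank 1: A-series; mu = 5 gives A_5.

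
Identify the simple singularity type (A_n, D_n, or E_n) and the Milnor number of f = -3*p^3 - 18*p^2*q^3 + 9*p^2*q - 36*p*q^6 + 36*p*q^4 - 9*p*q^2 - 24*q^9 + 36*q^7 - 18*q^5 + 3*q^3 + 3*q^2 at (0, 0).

Type A2, Milnor number mu = 2.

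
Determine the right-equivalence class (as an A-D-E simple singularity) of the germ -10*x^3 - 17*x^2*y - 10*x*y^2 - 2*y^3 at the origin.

D_4

The Hessian of f at 0 has rank 0. Corank 2; j^3 = -(2*x + y)*(5*x^2 + 6*x*y + 2*y^2) splits into three distinct lines over C (the quadratic factor has nonzero discriminant), so D_4.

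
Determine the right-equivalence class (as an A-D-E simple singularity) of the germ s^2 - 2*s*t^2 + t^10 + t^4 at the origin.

A_9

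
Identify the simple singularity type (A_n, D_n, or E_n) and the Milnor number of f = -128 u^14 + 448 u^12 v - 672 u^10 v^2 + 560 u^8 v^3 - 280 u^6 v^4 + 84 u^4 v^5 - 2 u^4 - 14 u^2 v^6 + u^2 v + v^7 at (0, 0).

The Hessian of f at 0 has rank 0. Corank 2; j^3 = u^2*v has shape L^2 M (L != M), so D-series; mu = 8 gives D_8.

Type D8, Milnor number mu = 8.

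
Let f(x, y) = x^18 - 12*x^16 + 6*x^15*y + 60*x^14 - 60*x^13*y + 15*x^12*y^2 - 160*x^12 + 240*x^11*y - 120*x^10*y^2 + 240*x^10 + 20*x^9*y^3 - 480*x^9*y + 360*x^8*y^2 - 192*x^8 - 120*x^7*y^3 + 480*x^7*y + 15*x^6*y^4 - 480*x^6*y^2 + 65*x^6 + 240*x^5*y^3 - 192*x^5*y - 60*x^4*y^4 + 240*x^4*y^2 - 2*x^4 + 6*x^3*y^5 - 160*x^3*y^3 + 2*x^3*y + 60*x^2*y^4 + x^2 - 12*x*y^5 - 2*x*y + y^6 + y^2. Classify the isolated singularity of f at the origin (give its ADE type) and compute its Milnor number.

Type A_{5}, Milnor number mu = 5.

The Hessian of f at 0 has rank 1. Corank 1: A-series; mu = 5 gives A_5.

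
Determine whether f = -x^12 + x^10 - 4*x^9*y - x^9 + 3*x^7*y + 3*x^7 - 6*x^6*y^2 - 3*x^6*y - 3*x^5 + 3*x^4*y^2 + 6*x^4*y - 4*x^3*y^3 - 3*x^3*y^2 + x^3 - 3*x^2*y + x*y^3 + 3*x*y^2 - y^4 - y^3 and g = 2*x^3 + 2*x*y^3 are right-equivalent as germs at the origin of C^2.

The Hessian of f at 0 has rank 0. Corank 2; j^3 = (x - y)^3 is a perfect cube, so E-series; the 4-jet and mu = 7 give E_7. The Hessian of g at 0 has rank 0. Corank 2; j^3 = 2*x^3 is a perfect cube, so E-series; the 4-jet and mu = 7 give E_7. Both have type E_7, hence right-equivalent.

Yes.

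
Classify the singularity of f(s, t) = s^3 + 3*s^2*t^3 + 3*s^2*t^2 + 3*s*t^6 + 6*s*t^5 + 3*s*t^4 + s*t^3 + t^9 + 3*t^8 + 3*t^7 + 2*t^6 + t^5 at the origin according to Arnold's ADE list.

E7

The Hessian of f at 0 has rank 0. Corank 2; j^3 = s^3 is a perfect cube, so E-series; the 4-jet and mu = 7 give E_7.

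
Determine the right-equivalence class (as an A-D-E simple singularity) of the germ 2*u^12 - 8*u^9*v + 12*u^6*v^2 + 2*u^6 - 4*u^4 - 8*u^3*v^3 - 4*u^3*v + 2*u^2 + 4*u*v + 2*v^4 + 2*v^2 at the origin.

A_{3}

The Hessian of f at 0 is [[4, 4], [4, 4]] with rank 1, so corank 1. A Groebner basis of the Jacobian ideal J(f) in C{u,v} is {v^3, u + v}; counting standard monomials gives mu = 3. Corank 1: A-series; mu = 3 gives A_3.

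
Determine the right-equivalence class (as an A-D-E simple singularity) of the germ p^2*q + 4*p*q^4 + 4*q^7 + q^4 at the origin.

D_{5}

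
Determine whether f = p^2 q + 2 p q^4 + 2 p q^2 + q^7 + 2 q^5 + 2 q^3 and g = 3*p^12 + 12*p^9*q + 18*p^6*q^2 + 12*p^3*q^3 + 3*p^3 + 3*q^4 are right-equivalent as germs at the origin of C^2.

No.

The Hessian of f at 0 has rank 0. Corank 2; j^3 = q*(p^2 + 2*p*q + 2*q^2) splits into three distinct lines over C (the quadratic factor has nonzero discriminant), so D_4. The Hessian of g at 0 has rank 0. Corank 2; j^3 = 3*p^3 is a perfect cube, so E-series; the 4-jet and mu = 6 give E_6. f is D_4 but g is E_6, hence not right-equivalent.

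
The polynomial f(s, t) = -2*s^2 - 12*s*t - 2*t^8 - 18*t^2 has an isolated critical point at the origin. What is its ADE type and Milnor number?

Type A_7, Milnor number mu = 7.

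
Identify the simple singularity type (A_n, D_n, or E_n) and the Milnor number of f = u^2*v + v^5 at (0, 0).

Type D_{6}, Milnor number mu = 6.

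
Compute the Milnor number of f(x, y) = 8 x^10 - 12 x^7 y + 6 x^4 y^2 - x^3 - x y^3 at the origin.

The Hessian of f at 0 has rank 0. Corank 2; j^3 = -x^3 is a perfect cube, so E-series; the 4-jet and mu = 7 give E_7.

7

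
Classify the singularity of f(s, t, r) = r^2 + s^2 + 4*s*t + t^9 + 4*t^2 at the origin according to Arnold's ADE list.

A_{8}

The Hessian of f at 0 is [[2, 4, 0], [4, 8, 0], [0, 0, 2]] with rank 2, so corank 1. A Groebner basis of the Jacobian ideal J(f) in C{s,t,r} is {t^8, s + 2*t, r}; counting standard monomials gives mu = 8. Corank 1: A-series; mu = 8 gives A_8.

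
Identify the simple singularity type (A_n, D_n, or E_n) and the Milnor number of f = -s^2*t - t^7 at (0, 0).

Type D_{8}, Milnor number mu = 8.

The Hessian of f at 0 has rank 0. Corank 2; j^3 = -s^2*t has shape L^2 M (L != M), so D-series; mu = 8 gives D_8.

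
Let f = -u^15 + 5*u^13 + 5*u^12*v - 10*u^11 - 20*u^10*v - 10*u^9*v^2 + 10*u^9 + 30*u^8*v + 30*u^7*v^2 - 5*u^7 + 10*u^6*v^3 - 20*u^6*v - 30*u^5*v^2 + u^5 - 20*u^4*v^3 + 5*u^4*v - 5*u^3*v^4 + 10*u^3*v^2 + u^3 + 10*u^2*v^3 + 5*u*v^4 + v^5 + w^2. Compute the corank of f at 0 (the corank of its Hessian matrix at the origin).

2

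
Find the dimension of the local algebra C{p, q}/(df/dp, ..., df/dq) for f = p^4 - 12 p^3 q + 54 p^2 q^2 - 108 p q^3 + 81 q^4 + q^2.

The Hessian of f at 0 has rank 1. Corank 1: A-series; mu = 3 gives A_3.

3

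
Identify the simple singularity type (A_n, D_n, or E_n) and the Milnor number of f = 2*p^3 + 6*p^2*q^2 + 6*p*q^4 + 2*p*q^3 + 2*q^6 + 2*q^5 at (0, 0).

Type E7, Milnor number mu = 7.

The Hessian of f at 0 has rank 0. Corank 2; j^3 = 2*p^3 is a perfect cube, so E-series; the 4-jet and mu = 7 give E_7.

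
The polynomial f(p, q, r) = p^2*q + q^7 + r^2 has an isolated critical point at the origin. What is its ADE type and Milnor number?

Type D_8, Milnor number mu = 8.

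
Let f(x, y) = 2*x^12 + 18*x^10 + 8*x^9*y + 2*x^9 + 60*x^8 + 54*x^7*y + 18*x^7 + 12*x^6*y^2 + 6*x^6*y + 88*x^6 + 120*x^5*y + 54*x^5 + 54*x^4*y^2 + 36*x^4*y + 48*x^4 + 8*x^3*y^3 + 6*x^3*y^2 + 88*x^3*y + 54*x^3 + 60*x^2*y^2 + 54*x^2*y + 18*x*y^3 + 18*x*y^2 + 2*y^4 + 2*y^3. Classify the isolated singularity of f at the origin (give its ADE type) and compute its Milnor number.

Type E7, Milnor number mu = 7.

The Hessian of f at 0 has rank 0. Corank 2; j^3 = 2*(3*x + y)^3 is a perfect cube, so E-series; the 4-jet and mu = 7 give E_7.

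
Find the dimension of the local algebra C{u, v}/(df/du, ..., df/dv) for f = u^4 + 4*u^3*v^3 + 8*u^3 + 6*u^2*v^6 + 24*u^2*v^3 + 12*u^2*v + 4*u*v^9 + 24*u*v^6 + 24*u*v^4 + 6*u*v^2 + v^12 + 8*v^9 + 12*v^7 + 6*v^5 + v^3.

The Hessian of f at 0 has rank 0. Corank 2; j^3 = (2*u + v)^3 is a perfect cube, so E-series; the 4-jet and mu = 6 give E_6.

6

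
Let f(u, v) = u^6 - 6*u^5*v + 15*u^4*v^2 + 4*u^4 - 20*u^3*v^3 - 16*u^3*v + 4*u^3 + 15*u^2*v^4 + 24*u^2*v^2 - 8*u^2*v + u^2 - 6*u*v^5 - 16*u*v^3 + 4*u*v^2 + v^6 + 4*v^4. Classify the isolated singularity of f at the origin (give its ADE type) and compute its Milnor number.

Type A_{5}, Milnor number mu = 5.

The Hessian of f at 0 is [[2, 0], [0, 0]] with rank 1, so corank 1. A Groebner basis of the Jacobian ideal J(f) in C{u,v} is {u*v^2 + u*v - u/4 - v^2/2, 5*u*v/2 - u/2 + v^3 - v^2, u^2 - 2*u*v + u/2 + v^2}; counting standard monomials gives mu = 5. Corank 1: A-series; mu = 5 gives A_5.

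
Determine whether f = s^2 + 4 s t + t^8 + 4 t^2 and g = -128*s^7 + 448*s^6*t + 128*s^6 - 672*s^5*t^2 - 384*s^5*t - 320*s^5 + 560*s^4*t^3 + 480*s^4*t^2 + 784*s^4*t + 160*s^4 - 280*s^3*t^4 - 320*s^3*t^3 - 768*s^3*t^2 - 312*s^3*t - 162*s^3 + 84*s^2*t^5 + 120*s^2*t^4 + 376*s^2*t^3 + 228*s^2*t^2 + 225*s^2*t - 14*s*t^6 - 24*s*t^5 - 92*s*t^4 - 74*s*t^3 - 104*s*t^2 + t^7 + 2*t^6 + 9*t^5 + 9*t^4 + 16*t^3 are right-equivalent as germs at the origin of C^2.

No.

The Hessian of f at 0 has rank 1. Corank 1: A-series; mu = 7 gives A_7. The Hessian of g at 0 has rank 0. Corank 2; j^3 = -(2*s - t)*(9*s - 4*t)^2 has shape L^2 M (L != M), so D-series; mu = 5 gives D_5. f is A_7 but g is D_5, hence not right-equivalent.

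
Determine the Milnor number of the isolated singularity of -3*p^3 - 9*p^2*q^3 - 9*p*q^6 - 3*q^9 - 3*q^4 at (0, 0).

6

The Hessian of f at 0 is [[0, 0], [0, 0]] with rank 0, so corank 2. A Groebner basis of the Jacobian ideal J(f) in C{p,q} is {q^3, p^2}; counting standard monomials gives mu = 6. Corank 2; j^3 = -3*p^3 is a perfect cube, so E-series; the 4-jet and mu = 6 give E_6.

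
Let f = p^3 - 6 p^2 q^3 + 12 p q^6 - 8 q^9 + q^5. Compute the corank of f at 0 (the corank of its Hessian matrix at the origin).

2

Hessian at 0 has rank 0.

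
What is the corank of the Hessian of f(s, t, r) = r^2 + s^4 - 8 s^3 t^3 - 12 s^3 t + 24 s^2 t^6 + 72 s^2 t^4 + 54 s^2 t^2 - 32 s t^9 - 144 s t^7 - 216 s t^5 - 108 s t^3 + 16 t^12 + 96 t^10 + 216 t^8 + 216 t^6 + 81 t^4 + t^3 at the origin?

The Hessian at 0 is [[0, 0, 0], [0, 0, 0], [0, 0, 2]] of rank 1; hence corank 2.

2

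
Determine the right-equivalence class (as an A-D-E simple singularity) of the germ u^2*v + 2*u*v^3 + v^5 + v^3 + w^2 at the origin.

The Hessian of f at 0 has rank 1. Corank 2; j^3 = v*(u^2 + v^2) splits into three distinct lines over C (the quadratic factor has nonzero discriminant), so D_4.

D_{4}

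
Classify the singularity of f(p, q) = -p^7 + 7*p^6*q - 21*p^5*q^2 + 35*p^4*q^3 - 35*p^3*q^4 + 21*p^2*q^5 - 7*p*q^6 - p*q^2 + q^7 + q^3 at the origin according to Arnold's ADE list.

The Hessian of f at 0 is [[0, 0], [0, 0]] with rank 0, so corank 2. A Groebner basis of the Jacobian ideal J(f) in C{p,q} is {p^6 + q^2/7, q^3, p*q - q^2}; counting standard monomials gives mu = 8. Corank 2; j^3 = -q^2*(p - q) has shape L^2 M (L != M), so D-series; mu = 8 gives D_8.

D_{8}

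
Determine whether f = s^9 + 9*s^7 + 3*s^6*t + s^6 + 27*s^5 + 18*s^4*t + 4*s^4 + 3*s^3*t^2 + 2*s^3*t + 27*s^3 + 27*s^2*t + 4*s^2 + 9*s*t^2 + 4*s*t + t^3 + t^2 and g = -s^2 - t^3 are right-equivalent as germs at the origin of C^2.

Yes.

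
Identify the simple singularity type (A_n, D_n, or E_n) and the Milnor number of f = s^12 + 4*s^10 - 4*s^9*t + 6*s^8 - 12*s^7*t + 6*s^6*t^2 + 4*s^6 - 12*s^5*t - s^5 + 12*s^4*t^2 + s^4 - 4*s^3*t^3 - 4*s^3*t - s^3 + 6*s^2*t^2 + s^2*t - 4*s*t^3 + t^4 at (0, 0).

Type D_5, Milnor number mu = 5.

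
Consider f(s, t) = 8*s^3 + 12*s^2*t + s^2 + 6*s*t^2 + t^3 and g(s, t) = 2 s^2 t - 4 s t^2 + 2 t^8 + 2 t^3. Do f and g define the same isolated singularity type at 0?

No.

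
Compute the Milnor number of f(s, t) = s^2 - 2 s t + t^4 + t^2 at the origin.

The Hessian of f at 0 is [[2, -2], [-2, 2]] with rank 1, so corank 1. A Groebner basis of the Jacobian ideal J(f) in C{s,t} is {t^3, s - t}; counting standard monomials gives mu = 3. Corank 1: A-series; mu = 3 gives A_3.

3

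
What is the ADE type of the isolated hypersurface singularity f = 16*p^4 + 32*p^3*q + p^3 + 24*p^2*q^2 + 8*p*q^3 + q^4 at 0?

The Hessian of f at 0 is [[0, 0], [0, 0]] with rank 0, so corank 2. A Groebner basis of the Jacobian ideal J(f) in C{p,q} is {q^4, p*q^2 + q^3/6, p^2}; counting standard monomials gives mu = 6. Corank 2; j^3 = p^3 is a perfect cube, so E-series; the 4-jet and mu = 6 give E_6.

E_6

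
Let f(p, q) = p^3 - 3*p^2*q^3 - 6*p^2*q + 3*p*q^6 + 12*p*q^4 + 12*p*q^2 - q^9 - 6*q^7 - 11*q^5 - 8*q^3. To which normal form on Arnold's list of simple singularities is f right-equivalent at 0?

E8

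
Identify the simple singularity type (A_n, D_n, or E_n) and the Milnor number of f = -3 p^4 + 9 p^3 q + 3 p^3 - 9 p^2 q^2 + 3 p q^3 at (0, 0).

Type E7, Milnor number mu = 7.

The Hessian of f at 0 has rank 0. Corank 2; j^3 = 3*p^3 is a perfect cube, so E-series; the 4-jet and mu = 7 give E_7.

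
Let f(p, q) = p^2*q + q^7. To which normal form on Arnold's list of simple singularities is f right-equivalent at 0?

The Hessian of f at 0 has rank 0. Corank 2; j^3 = p^2*q has shape L^2 M (L != M), so D-series; mu = 8 gives D_8.

D_{8}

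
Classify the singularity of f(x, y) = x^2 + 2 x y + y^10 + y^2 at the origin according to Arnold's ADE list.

A_{9}

The Hessian of f at 0 has rank 1. Corank 1: A-series; mu = 9 gives A_9.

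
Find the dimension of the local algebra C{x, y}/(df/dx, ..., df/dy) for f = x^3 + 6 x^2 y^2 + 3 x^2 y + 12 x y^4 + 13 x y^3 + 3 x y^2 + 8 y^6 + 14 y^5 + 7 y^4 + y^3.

7

The Hessian of f at 0 has rank 0. Corank 2; j^3 = (x + y)^3 is a perfect cube, so E-series; the 4-jet and mu = 7 give E_7.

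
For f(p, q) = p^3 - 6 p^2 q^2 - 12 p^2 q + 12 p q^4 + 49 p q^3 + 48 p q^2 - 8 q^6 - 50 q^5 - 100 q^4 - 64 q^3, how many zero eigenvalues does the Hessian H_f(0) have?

2

The Hessian at 0 is [[0, 0], [0, 0]] of rank 0; hence corank 2.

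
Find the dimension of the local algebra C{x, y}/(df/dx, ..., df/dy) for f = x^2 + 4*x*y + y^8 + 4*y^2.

The Hessian of f at 0 is [[2, 4], [4, 8]] with rank 1, so corank 1. A Groebner basis of the Jacobian ideal J(f) in C{x,y} is {y^7, x + 2*y}; counting standard monomials gives mu = 7. Corank 1: A-series; mu = 7 gives A_7.

7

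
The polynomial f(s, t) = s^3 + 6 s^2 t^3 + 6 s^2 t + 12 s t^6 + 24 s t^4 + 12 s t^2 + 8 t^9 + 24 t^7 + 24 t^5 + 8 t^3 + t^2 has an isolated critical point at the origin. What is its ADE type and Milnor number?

Type A_2, Milnor number mu = 2.

The Hessian of f at 0 is [[0, 0], [0, 2]] with rank 1, so corank 1. A Groebner basis of the Jacobian ideal J(f) in C{s,t} is {s^2, t}; counting standard monomials gives mu = 2. Corank 1: A-series; mu = 2 gives A_2.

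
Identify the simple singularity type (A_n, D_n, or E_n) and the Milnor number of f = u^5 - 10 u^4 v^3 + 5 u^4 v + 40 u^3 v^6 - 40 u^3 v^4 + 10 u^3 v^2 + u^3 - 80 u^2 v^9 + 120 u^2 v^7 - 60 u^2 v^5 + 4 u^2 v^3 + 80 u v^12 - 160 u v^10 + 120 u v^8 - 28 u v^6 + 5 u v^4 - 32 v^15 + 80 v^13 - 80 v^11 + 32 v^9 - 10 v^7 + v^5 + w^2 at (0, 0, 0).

Type E_{8}, Milnor number mu = 8.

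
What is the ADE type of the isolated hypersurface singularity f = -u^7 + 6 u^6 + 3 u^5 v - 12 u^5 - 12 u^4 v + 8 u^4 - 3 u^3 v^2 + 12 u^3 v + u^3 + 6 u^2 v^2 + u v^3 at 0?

E7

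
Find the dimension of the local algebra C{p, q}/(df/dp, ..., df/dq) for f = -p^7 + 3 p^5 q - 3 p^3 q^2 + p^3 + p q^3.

7

The Hessian of f at 0 has rank 0. Corank 2; j^3 = p^3 is a perfect cube, so E-series; the 4-jet and mu = 7 give E_7.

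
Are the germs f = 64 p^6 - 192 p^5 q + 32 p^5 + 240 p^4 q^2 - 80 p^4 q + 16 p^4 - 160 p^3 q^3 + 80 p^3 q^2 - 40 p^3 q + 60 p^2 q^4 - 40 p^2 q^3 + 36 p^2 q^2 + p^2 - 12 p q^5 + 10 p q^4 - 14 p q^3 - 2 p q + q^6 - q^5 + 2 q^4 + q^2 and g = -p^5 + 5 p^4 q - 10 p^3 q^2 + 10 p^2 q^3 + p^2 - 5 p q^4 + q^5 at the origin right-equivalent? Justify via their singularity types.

Yes.

The Hessian of f at 0 has rank 1. Corank 1: A-series; mu = 4 gives A_4. The Hessian of g at 0 has rank 1. Corank 1: A-series; mu = 4 gives A_4. Both have type A_4, hence right-equivalent.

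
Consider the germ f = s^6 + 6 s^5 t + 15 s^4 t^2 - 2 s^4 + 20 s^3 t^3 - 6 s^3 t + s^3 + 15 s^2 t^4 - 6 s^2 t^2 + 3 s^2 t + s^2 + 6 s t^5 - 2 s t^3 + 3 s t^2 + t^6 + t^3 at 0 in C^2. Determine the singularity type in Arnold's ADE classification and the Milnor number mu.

The Hessian of f at 0 has rank 1. Corank 1: A-series; mu = 2 gives A_2.

Type A_{2}, Milnor number mu = 2.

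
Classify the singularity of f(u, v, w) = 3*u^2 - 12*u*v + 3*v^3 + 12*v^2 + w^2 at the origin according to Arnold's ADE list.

The Hessian of f at 0 has rank 2. Corank 1: A-series; mu = 2 gives A_2.

A2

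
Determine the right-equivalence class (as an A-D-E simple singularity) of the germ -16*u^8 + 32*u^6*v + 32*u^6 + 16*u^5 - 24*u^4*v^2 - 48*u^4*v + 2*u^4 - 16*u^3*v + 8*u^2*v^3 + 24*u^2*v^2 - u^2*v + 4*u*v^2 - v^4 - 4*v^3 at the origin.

The Hessian of f at 0 is [[0, 0], [0, 0]] with rank 0, so corank 2. A Groebner basis of the Jacobian ideal J(f) in C{u,v} is {u*v^2 + u*v/8 - v^2/4, u*v/16 + v^3 - v^2/8, u^2 - 17*u*v/4 + 9*v^2/2}; counting standard monomials gives mu = 5. Corank 2; j^3 = -v*(u - 2*v)^2 has shape L^2 M (L != M), so D-series; mu = 5 gives D_5.

D_{5}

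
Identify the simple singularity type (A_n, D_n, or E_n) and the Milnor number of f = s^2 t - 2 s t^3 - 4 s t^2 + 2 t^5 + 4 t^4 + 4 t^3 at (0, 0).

Type D6, Milnor number mu = 6.

The Hessian of f at 0 is [[0, 0], [0, 0]] with rank 0, so corank 2. A Groebner basis of the Jacobian ideal J(f) in C{s,t} is {s^3 + 3*s^2 - 20*s*t + 28*t^2, s^2*t + s^2 - 8*s*t + 12*t^2, s^2/4 + s*t^2 - 3*s*t + 5*t^2, -s*t + t^3 + 2*t^2}; counting standard monomials gives mu = 6. Corank 2; j^3 = t*(s - 2*t)^2 has shape L^2 M (L != M), so D-series; mu = 6 gives D_6.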